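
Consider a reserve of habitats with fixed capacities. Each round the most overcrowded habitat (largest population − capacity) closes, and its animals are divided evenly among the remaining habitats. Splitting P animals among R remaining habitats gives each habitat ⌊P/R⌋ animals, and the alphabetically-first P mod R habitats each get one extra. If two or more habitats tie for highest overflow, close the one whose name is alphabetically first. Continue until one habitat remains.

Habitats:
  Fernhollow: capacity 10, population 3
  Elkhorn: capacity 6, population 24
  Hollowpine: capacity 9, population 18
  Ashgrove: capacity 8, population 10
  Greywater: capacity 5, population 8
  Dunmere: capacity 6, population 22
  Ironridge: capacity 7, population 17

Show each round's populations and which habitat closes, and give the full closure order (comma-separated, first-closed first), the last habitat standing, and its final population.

Closure order: Elkhorn, Dunmere, Ironridge, Hollowpine, Ashgrove, Greywater
Last habitat: Fernhollow with 102 animals

Round 1: Ashgrove=10 Dunmere=22 Elkhorn=24 Fernhollow=3 Greywater=8 Hollowpine=18 Ironridge=17 → close Elkhorn (overflow 18)
  24÷6 = 4 each, +1 to first 0
Round 2: Ashgrove=14 Dunmere=26 Fernhollow=7 Greywater=12 Hollowpine=22 Ironridge=21 → close Dunmere (overflow 20)
  26÷5 = 5 each, +1 to first 1
Round 3: Ashgrove=20 Fernhollow=12 Greywater=17 Hollowpine=27 Ironridge=26 → close Ironridge (overflow 19)
  26÷4 = 6 each, +1 to first 2
Round 4: Ashgrove=27 Fernhollow=19 Greywater=23 Hollowpine=33 → close Hollowpine (overflow 24)
  33÷3 = 11 each, +1 to first 0
Round 5: Ashgrove=38 Fernhollow=30 Greywater=34 → close Ashgrove (overflow 30)
  38÷2 = 19 each, +1 to first 0
Round 6: Fernhollow=49 Greywater=53 → close Greywater (overflow 48)
  53÷1 = 53 each, +1 to first 0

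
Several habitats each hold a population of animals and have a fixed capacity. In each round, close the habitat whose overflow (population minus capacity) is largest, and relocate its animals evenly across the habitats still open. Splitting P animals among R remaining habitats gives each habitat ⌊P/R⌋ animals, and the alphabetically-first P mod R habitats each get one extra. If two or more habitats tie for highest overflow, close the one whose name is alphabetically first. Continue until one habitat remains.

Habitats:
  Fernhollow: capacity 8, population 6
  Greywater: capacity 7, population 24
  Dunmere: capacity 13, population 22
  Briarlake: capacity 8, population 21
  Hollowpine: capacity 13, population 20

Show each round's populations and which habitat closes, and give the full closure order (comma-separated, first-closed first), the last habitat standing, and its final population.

Closure order: Greywater, Briarlake, Dunmere, Hollowpine
Last habitat: Fernhollow with 93 animals

Round 1: Briarlake=21 Dunmere=22 Fernhollow=6 Greywater=24 Hollowpine=20 → close Greywater (overflow 17)
  24÷4 = 6 each, +1 to first 0
Round 2: Briarlake=27 Dunmere=28 Fernhollow=12 Hollowpine=26 → close Briarlake (overflow 19)
  27÷3 = 9 each, +1 to first 0
Round 3: Dunmere=37 Fernhollow=21 Hollowpine=35 → close Dunmere (overflow 24)
  37÷2 = 18 each, +1 to first 1
Round 4: Fernhollow=40 Hollowpine=53 → close Hollowpine (overflow 40)
  53÷1 = 53 each, +1 to first 0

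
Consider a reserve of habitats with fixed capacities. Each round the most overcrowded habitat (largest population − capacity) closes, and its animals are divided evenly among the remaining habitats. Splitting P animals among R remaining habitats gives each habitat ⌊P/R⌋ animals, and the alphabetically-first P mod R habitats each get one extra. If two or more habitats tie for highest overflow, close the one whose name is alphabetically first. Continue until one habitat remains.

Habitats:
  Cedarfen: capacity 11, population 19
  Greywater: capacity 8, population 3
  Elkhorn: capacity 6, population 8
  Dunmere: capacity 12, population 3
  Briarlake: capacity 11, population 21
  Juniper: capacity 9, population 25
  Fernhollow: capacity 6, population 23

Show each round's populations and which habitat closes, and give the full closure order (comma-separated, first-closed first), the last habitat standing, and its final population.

Closure order: Fernhollow, Juniper, Briarlake, Cedarfen, Elkhorn, Dunmere
Last habitat: Greywater with 102 animals

Round 1: Briarlake=21 Cedarfen=19 Dunmere=3 Elkhorn=8 Fernhollow=23 Greywater=3 Juniper=25 → close Fernhollow (overflow 17)
  23÷6 = 3 each, +1 to first 5
Round 2: Briarlake=25 Cedarfen=23 Dunmere=7 Elkhorn=12 Greywater=7 Juniper=28 → close Juniper (overflow 19)
  28÷5 = 5 each, +1 to first 3
Round 3: Briarlake=31 Cedarfen=29 Dunmere=13 Elkhorn=17 Greywater=12 → close Briarlake (overflow 20)
  31÷4 = 7 each, +1 to first 3
Round 4: Cedarfen=37 Dunmere=21 Elkhorn=25 Greywater=19 → close Cedarfen (overflow 26)
  37÷3 = 12 each, +1 to first 1
Round 5: Dunmere=34 Elkhorn=37 Greywater=31 → close Elkhorn (overflow 31)
  37÷2 = 18 each, +1 to first 1
Round 6: Dunmere=53 Greywater=49 → close Dunmere (overflow 41)
  53÷1 = 53 each, +1 to first 0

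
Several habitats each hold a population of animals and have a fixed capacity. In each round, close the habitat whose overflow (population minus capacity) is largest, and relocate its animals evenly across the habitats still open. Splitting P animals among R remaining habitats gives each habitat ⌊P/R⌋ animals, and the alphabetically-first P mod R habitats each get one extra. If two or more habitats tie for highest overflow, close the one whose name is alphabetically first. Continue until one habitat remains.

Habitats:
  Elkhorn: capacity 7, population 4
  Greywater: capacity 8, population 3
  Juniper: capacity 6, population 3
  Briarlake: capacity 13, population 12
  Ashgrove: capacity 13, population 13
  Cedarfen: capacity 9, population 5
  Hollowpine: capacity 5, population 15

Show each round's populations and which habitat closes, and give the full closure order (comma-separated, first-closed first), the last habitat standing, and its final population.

Round 1: Ashgrove=13 Briarlake=12 Cedarfen=5 Elkhorn=4 Greywater=3 Hollowpine=15 Juniper=3 → close Hollowpine (overflow 10)
  15÷6 = 2 each, +1 to first 3
Round 2: Ashgrove=16 Briarlake=15 Cedarfen=8 Elkhorn=6 Greywater=5 Juniper=5 → close Ashgrove (overflow 3)
  16÷5 = 3 each, +1 to first 1
Round 3: Briarlake=19 Cedarfen=11 Elkhorn=9 Greywater=8 Juniper=8 → close Briarlake (overflow 6)
  19÷4 = 4 each, +1 to first 3
Round 4: Cedarfen=16 Elkhorn=14 Greywater=13 Juniper=12 → close Cedarfen (overflow 7)
  16÷3 = 5 each, +1 to first 1
Round 5: Elkhorn=20 Greywater=18 Juniper=17 → close Elkhorn (overflow 13)
  20÷2 = 10 each, +1 to first 0
Round 6: Greywater=28 Juniper=27 → close Juniper (overflow 21)
  27÷1 = 27 each, +1 to first 0

Closure order: Hollowpine, Ashgrove, Briarlake, Cedarfen, Elkhorn, Juniper
Last habitat: Greywater with 55 animals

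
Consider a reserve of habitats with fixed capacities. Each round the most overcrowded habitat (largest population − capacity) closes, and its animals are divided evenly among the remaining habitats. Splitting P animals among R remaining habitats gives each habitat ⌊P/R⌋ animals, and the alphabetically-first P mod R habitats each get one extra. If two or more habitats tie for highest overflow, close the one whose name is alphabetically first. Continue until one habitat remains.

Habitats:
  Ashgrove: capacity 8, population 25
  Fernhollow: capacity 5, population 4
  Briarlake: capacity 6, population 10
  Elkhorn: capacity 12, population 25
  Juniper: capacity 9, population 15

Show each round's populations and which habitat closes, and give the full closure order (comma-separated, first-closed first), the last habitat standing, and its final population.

Closure order: Ashgrove, Elkhorn, Briarlake, Juniper
Last habitat: Fernhollow with 79 animals

Round 1: Ashgrove=25 Briarlake=10 Elkhorn=25 Fernhollow=4 Juniper=15 → close Ashgrove (overflow 17)
  25÷4 = 6 each, +1 to first 1
Round 2: Briarlake=17 Elkhorn=31 Fernhollow=10 Juniper=21 → close Elkhorn (overflow 19)
  31÷3 = 10 each, +1 to first 1
Round 3: Briarlake=28 Fernhollow=20 Juniper=31 → close Briarlake (overflow 22)
  28÷2 = 14 each, +1 to first 0
Round 4: Fernhollow=34 Juniper=45 → close Juniper (overflow 36)
  45÷1 = 45 each, +1 to first 0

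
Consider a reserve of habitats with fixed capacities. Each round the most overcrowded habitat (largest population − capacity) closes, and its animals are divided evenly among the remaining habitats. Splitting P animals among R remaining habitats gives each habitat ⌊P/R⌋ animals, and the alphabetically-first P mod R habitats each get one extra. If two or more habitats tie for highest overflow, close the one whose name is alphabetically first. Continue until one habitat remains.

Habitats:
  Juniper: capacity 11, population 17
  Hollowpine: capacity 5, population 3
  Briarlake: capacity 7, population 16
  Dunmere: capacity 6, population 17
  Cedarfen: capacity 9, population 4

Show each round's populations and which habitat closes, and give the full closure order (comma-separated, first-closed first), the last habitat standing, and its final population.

Round 1: Briarlake=16 Cedarfen=4 Dunmere=17 Hollowpine=3 Juniper=17 → close Dunmere (overflow 11)
  17÷4 = 4 each, +1 to first 1
Round 2: Briarlake=21 Cedarfen=8 Hollowpine=7 Juniper=21 → close Briarlake (overflow 14)
  21÷3 = 7 each, +1 to first 0
Round 3: Cedarfen=15 Hollowpine=14 Juniper=28 → close Juniper (overflow 17)
  28÷2 = 14 each, +1 to first 0
Round 4: Cedarfen=29 Hollowpine=28 → close Hollowpine (overflow 23)
  28÷1 = 28 each, +1 to first 0

Closure order: Dunmere, Briarlake, Juniper, Hollowpine
Last habitat: Cedarfen with 57 animals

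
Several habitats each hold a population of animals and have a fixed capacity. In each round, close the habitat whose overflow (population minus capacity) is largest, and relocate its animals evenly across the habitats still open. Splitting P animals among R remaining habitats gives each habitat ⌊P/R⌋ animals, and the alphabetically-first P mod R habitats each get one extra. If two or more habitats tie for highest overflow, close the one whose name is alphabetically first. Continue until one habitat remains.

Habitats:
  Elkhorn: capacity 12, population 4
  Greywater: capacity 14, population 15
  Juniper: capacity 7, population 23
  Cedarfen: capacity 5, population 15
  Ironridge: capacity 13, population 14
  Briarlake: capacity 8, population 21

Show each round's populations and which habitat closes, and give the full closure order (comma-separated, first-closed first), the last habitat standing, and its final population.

Round 1: Briarlake=21 Cedarfen=15 Elkhorn=4 Greywater=15 Ironridge=14 Juniper=23 → close Juniper (overflow 16)
  23÷5 = 4 each, +1 to first 3
Round 2: Briarlake=26 Cedarfen=20 Elkhorn=9 Greywater=19 Ironridge=18 → close Briarlake (overflow 18)
  26÷4 = 6 each, +1 to first 2
Round 3: Cedarfen=27 Elkhorn=16 Greywater=25 Ironridge=24 → close Cedarfen (overflow 22)
  27÷3 = 9 each, +1 to first 0
Round 4: Elkhorn=25 Greywater=34 Ironridge=33 → close Greywater (overflow 20)
  34÷2 = 17 each, +1 to first 0
Round 5: Elkhorn=42 Ironridge=50 → close Ironridge (overflow 37)
  50÷1 = 50 each, +1 to first 0

Closure order: Juniper, Briarlake, Cedarfen, Greywater, Ironridge
Last habitat: Elkhorn with 92 animals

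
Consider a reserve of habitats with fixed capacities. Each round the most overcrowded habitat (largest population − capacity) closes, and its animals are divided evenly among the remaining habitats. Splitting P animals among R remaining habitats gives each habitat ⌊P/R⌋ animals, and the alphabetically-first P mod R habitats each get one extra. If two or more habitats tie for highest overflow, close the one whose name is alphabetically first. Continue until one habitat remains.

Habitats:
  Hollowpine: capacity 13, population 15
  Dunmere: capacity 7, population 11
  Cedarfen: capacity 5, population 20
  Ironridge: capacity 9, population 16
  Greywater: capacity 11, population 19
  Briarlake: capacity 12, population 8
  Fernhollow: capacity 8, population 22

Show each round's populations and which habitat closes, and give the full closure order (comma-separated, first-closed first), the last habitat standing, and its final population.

Round 1: Briarlake=8 Cedarfen=20 Dunmere=11 Fernhollow=22 Greywater=19 Hollowpine=15 Ironridge=16 → close Cedarfen (overflow 15)
  20÷6 = 3 each, +1 to first 2
Round 2: Briarlake=12 Dunmere=15 Fernhollow=25 Greywater=22 Hollowpine=18 Ironridge=19 → close Fernhollow (overflow 17)
  25÷5 = 5 each, +1 to first 0
Round 3: Briarlake=17 Dunmere=20 Greywater=27 Hollowpine=23 Ironridge=24 → close Greywater (overflow 16)
  27÷4 = 6 each, +1 to first 3
Round 4: Briarlake=24 Dunmere=27 Hollowpine=30 Ironridge=30 → close Ironridge (overflow 21)
  30÷3 = 10 each, +1 to first 0
Round 5: Briarlake=34 Dunmere=37 Hollowpine=40 → close Dunmere (overflow 30)
  37÷2 = 18 each, +1 to first 1
Round 6: Briarlake=53 Hollowpine=58 → close Hollowpine (overflow 45)
  58÷1 = 58 each, +1 to first 0

Closure order: Cedarfen, Fernhollow, Greywater, Ironridge, Dunmere, Hollowpine
Last habitat: Briarlake with 111 animals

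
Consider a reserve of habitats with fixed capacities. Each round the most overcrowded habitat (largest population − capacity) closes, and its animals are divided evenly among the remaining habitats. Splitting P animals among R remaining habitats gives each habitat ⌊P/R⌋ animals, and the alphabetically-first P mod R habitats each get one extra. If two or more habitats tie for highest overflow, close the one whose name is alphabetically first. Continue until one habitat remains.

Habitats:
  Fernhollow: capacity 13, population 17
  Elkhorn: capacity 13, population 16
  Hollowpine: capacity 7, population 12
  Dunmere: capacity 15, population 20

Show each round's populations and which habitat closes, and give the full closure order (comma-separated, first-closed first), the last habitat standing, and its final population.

Closure order: Dunmere, Fernhollow, Hollowpine
Last habitat: Elkhorn with 65 animals

Round 1: Dunmere=20 Elkhorn=16 Fernhollow=17 Hollowpine=12 → close Dunmere (overflow 5)
  20÷3 = 6 each, +1 to first 2
Round 2: Elkhorn=23 Fernhollow=24 Hollowpine=18 → close Fernhollow (overflow 11)
  24÷2 = 12 each, +1 to first 0
Round 3: Elkhorn=35 Hollowpine=30 → close Hollowpine (overflow 23)
  30÷1 = 30 each, +1 to first 0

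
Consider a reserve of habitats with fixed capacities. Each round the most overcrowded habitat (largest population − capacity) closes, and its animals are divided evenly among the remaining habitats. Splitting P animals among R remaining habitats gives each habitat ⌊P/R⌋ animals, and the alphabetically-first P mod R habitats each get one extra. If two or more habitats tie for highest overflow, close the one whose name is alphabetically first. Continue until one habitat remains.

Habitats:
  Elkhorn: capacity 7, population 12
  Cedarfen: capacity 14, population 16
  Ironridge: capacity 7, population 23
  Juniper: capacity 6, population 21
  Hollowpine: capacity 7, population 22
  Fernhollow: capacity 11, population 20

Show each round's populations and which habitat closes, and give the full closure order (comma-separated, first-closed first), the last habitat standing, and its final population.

Round 1: Cedarfen=16 Elkhorn=12 Fernhollow=20 Hollowpine=22 Ironridge=23 Juniper=21 → close Ironridge (overflow 16)
  23÷5 = 4 each, +1 to first 3
Round 2: Cedarfen=21 Elkhorn=17 Fernhollow=25 Hollowpine=26 Juniper=25 → close Hollowpine (overflow 19)
  26÷4 = 6 each, +1 to first 2
Round 3: Cedarfen=28 Elkhorn=24 Fernhollow=31 Juniper=31 → close Juniper (overflow 25)
  31÷3 = 10 each, +1 to first 1
Round 4: Cedarfen=39 Elkhorn=34 Fernhollow=41 → close Fernhollow (overflow 30)
  41÷2 = 20 each, +1 to first 1
Round 5: Cedarfen=60 Elkhorn=54 → close Elkhorn (overflow 47)
  54÷1 = 54 each, +1 to first 0

Closure order: Ironridge, Hollowpine, Juniper, Fernhollow, Elkhorn
Last habitat: Cedarfen with 114 animals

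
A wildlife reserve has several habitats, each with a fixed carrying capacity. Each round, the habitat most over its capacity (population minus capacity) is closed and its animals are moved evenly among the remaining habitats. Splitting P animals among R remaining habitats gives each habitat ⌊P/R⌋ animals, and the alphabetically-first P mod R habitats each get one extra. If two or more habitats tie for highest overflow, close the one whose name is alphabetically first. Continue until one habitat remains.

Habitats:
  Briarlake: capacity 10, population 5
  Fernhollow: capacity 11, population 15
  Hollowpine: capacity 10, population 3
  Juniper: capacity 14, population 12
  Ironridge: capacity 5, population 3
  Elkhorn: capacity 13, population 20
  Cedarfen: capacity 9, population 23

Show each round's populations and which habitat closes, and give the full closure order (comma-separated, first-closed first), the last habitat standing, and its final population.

Closure order: Cedarfen, Elkhorn, Fernhollow, Ironridge, Juniper, Briarlake
Last habitat: Hollowpine with 81 animals

Round 1: Briarlake=5 Cedarfen=23 Elkhorn=20 Fernhollow=15 Hollowpine=3 Ironridge=3 Juniper=12 → close Cedarfen (overflow 14)
  23÷6 = 3 each, +1 to first 5
Round 2: Briarlake=9 Elkhorn=24 Fernhollow=19 Hollowpine=7 Ironridge=7 Juniper=15 → close Elkhorn (overflow 11)
  24÷5 = 4 each, +1 to first 4
Round 3: Briarlake=14 Fernhollow=24 Hollowpine=12 Ironridge=12 Juniper=19 → close Fernhollow (overflow 13)
  24÷4 = 6 each, +1 to first 0
Round 4: Briarlake=20 Hollowpine=18 Ironridge=18 Juniper=25 → close Ironridge (overflow 13)
  18÷3 = 6 each, +1 to first 0
Round 5: Briarlake=26 Hollowpine=24 Juniper=31 → close Juniper (overflow 17)
  31÷2 = 15 each, +1 to first 1
Round 6: Briarlake=42 Hollowpine=39 → close Briarlake (overflow 32)
  42÷1 = 42 each, +1 to first 0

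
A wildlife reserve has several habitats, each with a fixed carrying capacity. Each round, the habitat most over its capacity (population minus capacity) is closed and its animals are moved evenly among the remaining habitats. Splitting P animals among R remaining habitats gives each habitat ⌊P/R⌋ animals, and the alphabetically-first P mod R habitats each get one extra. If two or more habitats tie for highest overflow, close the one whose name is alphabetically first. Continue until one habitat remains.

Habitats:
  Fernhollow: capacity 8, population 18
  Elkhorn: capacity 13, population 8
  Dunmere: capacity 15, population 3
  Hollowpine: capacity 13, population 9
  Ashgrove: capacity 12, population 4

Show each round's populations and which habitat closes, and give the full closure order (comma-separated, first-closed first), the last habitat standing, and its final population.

Closure order: Fernhollow, Hollowpine, Elkhorn, Ashgrove
Last habitat: Dunmere with 42 animals

Round 1: Ashgrove=4 Dunmere=3 Elkhorn=8 Fernhollow=18 Hollowpine=9 → close Fernhollow (overflow 10)
  18÷4 = 4 each, +1 to first 2
Round 2: Ashgrove=9 Dunmere=8 Elkhorn=12 Hollowpine=13 → close Hollowpine (overflow 0)
  13÷3 = 4 each, +1 to first 1
Round 3: Ashgrove=14 Dunmere=12 Elkhorn=16 → close Elkhorn (overflow 3)
  16÷2 = 8 each, +1 to first 0
Round 4: Ashgrove=22 Dunmere=20 → close Ashgrove (overflow 10)
  22÷1 = 22 each, +1 to first 0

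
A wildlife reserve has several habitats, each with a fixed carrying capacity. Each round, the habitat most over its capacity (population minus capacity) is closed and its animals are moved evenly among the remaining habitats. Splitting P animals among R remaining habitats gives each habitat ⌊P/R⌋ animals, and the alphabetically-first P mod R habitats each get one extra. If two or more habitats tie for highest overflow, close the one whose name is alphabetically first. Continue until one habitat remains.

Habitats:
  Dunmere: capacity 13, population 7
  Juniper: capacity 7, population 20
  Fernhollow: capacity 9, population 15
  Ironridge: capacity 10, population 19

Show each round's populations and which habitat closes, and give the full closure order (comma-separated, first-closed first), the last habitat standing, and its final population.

Round 1: Dunmere=7 Fernhollow=15 Ironridge=19 Juniper=20 → close Juniper (overflow 13)
  20÷3 = 6 each, +1 to first 2
Round 2: Dunmere=14 Fernhollow=22 Ironridge=25 → close Ironridge (overflow 15)
  25÷2 = 12 each, +1 to first 1
Round 3: Dunmere=27 Fernhollow=34 → close Fernhollow (overflow 25)
  34÷1 = 34 each, +1 to first 0

Closure order: Juniper, Ironridge, Fernhollow
Last habitat: Dunmere with 61 animals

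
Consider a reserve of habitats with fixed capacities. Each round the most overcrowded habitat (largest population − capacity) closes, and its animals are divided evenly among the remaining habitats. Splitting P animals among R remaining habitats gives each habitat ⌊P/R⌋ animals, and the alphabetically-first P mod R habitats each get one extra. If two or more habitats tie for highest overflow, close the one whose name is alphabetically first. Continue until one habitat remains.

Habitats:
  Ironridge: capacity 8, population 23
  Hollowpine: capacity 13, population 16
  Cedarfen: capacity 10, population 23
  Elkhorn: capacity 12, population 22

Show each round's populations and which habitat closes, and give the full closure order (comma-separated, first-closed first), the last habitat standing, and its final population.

Closure order: Ironridge, Cedarfen, Elkhorn
Last habitat: Hollowpine with 84 animals

Round 1: Cedarfen=23 Elkhorn=22 Hollowpine=16 Ironridge=23 → close Ironridge (overflow 15)
  23÷3 = 7 each, +1 to first 2
Round 2: Cedarfen=31 Elkhorn=30 Hollowpine=23 → close Cedarfen (overflow 21)
  31÷2 = 15 each, +1 to first 1
Round 3: Elkhorn=46 Hollowpine=38 → close Elkhorn (overflow 34)
  46÷1 = 46 each, +1 to first 0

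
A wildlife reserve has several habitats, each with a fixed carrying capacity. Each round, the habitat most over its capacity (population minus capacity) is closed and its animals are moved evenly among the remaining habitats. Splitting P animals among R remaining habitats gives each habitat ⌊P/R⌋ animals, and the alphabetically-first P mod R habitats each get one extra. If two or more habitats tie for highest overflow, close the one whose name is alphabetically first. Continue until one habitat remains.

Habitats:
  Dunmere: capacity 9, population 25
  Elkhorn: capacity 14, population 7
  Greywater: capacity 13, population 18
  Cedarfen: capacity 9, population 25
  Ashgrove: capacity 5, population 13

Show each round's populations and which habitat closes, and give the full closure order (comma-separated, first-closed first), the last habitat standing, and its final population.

Closure order: Cedarfen, Dunmere, Ashgrove, Greywater
Last habitat: Elkhorn with 88 animals

Round 1: Ashgrove=13 Cedarfen=25 Dunmere=25 Elkhorn=7 Greywater=18 → close Cedarfen (overflow 16)
  25÷4 = 6 each, +1 to first 1
Round 2: Ashgrove=20 Dunmere=31 Elkhorn=13 Greywater=24 → close Dunmere (overflow 22)
  31÷3 = 10 each, +1 to first 1
Round 3: Ashgrove=31 Elkhorn=23 Greywater=34 → close Ashgrove (overflow 26)
  31÷2 = 15 each, +1 to first 1
Round 4: Elkhorn=39 Greywater=49 → close Greywater (overflow 36)
  49÷1 = 49 each, +1 to first 0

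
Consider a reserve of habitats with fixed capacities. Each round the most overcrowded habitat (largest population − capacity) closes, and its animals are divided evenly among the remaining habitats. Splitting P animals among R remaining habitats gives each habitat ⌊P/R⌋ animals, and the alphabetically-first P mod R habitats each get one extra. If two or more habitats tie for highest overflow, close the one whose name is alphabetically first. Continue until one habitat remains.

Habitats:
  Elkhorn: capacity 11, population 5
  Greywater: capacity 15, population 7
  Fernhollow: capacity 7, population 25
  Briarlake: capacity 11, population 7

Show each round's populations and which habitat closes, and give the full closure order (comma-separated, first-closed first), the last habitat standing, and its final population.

Closure order: Fernhollow, Briarlake, Elkhorn
Last habitat: Greywater with 44 animals

Round 1: Briarlake=7 Elkhorn=5 Fernhollow=25 Greywater=7 → close Fernhollow (overflow 18)
  25÷3 = 8 each, +1 to first 1
Round 2: Briarlake=16 Elkhorn=13 Greywater=15 → close Briarlake (overflow 5)
  16÷2 = 8 each, +1 to first 0
Round 3: Elkhorn=21 Greywater=23 → close Elkhorn (overflow 10)
  21÷1 = 21 each, +1 to first 0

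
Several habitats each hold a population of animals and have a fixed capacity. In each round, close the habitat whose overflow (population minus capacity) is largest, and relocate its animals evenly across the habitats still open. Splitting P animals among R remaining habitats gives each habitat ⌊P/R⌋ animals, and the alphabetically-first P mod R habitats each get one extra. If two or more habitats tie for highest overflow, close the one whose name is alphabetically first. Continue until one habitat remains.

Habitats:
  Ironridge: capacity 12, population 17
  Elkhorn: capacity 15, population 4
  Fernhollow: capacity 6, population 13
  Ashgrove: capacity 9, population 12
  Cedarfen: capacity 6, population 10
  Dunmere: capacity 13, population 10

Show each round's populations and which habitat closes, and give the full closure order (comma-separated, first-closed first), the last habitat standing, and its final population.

Closure order: Fernhollow, Cedarfen, Ashgrove, Ironridge, Dunmere
Last habitat: Elkhorn with 66 animals

Round 1: Ashgrove=12 Cedarfen=10 Dunmere=10 Elkhorn=4 Fernhollow=13 Ironridge=17 → close Fernhollow (overflow 7)
  13÷5 = 2 each, +1 to first 3
Round 2: Ashgrove=15 Cedarfen=13 Dunmere=13 Elkhorn=6 Ironridge=19 → close Cedarfen (overflow 7)
  13÷4 = 3 each, +1 to first 1
Round 3: Ashgrove=19 Dunmere=16 Elkhorn=9 Ironridge=22 → close Ashgrove (overflow 10)
  19÷3 = 6 each, +1 to first 1
Round 4: Dunmere=23 Elkhorn=15 Ironridge=28 → close Ironridge (overflow 16)
  28÷2 = 14 each, +1 to first 0
Round 5: Dunmere=37 Elkhorn=29 → close Dunmere (overflow 24)
  37÷1 = 37 each, +1 to first 0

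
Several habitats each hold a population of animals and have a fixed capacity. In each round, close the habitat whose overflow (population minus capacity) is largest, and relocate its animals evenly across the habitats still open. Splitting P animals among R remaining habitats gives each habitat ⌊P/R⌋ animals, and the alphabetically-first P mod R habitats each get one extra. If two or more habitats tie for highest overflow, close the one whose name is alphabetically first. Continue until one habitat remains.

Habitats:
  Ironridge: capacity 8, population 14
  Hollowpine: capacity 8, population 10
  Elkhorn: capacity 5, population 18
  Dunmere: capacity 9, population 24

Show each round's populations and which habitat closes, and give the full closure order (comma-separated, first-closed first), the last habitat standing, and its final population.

Closure order: Dunmere, Elkhorn, Ironridge
Last habitat: Hollowpine with 66 animals

Round 1: Dunmere=24 Elkhorn=18 Hollowpine=10 Ironridge=14 → close Dunmere (overflow 15)
  24÷3 = 8 each, +1 to first 0
Round 2: Elkhorn=26 Hollowpine=18 Ironridge=22 → close Elkhorn (overflow 21)
  26÷2 = 13 each, +1 to first 0
Round 3: Hollowpine=31 Ironridge=35 → close Ironridge (overflow 27)
  35÷1 = 35 each, +1 to first 0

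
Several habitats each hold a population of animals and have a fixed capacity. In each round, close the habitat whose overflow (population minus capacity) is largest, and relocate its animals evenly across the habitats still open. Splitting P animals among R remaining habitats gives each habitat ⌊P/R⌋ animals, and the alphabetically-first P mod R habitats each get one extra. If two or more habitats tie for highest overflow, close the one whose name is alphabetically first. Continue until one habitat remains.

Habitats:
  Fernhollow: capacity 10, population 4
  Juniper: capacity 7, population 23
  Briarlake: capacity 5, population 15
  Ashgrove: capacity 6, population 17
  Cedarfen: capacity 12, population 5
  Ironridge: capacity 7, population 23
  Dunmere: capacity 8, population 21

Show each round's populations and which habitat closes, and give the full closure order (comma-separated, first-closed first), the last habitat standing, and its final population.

Closure order: Ironridge, Juniper, Dunmere, Ashgrove, Briarlake, Cedarfen
Last habitat: Fernhollow with 108 animals

Round 1: Ashgrove=17 Briarlake=15 Cedarfen=5 Dunmere=21 Fernhollow=4 Ironridge=23 Juniper=23 → close Ironridge (overflow 16)
  23÷6 = 3 each, +1 to first 5
Round 2: Ashgrove=21 Briarlake=19 Cedarfen=9 Dunmere=25 Fernhollow=8 Juniper=26 → close Juniper (overflow 19)
  26÷5 = 5 each, +1 to first 1
Round 3: Ashgrove=27 Briarlake=24 Cedarfen=14 Dunmere=30 Fernhollow=13 → close Dunmere (overflow 22)
  30÷4 = 7 each, +1 to first 2
Round 4: Ashgrove=35 Briarlake=32 Cedarfen=21 Fernhollow=20 → close Ashgrove (overflow 29)
  35÷3 = 11 each, +1 to first 2
Round 5: Briarlake=44 Cedarfen=33 Fernhollow=31 → close Briarlake (overflow 39)
  44÷2 = 22 each, +1 to first 0
Round 6: Cedarfen=55 Fernhollow=53 → close Cedarfen (overflow 43)
  55÷1 = 55 each, +1 to first 0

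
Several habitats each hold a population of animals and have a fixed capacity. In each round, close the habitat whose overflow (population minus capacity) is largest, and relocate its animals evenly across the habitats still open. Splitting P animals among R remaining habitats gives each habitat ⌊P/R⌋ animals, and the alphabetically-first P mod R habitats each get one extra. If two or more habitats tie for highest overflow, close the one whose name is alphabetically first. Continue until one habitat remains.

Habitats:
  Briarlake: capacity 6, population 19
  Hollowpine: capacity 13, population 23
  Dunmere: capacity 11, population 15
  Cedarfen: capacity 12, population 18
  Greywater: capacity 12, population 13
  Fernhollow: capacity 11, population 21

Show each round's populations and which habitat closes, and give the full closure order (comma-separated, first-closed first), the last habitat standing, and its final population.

Round 1: Briarlake=19 Cedarfen=18 Dunmere=15 Fernhollow=21 Greywater=13 Hollowpine=23 → close Briarlake (overflow 13)
  19÷5 = 3 each, +1 to first 4
Round 2: Cedarfen=22 Dunmere=19 Fernhollow=25 Greywater=17 Hollowpine=26 → close Fernhollow (overflow 14)
  25÷4 = 6 each, +1 to first 1
Round 3: Cedarfen=29 Dunmere=25 Greywater=23 Hollowpine=32 → close Hollowpine (overflow 19)
  32÷3 = 10 each, +1 to first 2
Round 4: Cedarfen=40 Dunmere=36 Greywater=33 → close Cedarfen (overflow 28)
  40÷2 = 20 each, +1 to first 0
Round 5: Dunmere=56 Greywater=53 → close Dunmere (overflow 45)
  56÷1 = 56 each, +1 to first 0

Closure order: Briarlake, Fernhollow, Hollowpine, Cedarfen, Dunmere
Last habitat: Greywater with 109 animals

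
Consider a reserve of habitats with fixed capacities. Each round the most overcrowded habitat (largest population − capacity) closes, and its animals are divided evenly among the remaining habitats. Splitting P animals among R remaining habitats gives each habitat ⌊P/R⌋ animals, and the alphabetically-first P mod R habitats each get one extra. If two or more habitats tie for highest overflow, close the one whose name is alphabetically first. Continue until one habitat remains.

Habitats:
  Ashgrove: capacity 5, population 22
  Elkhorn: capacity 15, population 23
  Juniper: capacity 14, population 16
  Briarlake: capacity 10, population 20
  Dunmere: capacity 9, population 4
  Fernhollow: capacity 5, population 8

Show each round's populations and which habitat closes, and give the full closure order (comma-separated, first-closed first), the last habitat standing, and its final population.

Closure order: Ashgrove, Briarlake, Elkhorn, Fernhollow, Juniper
Last habitat: Dunmere with 93 animals

Round 1: Ashgrove=22 Briarlake=20 Dunmere=4 Elkhorn=23 Fernhollow=8 Juniper=16 → close Ashgrove (overflow 17)
  22÷5 = 4 each, +1 to first 2
Round 2: Briarlake=25 Dunmere=9 Elkhorn=27 Fernhollow=12 Juniper=20 → close Briarlake (overflow 15)
  25÷4 = 6 each, +1 to first 1
Round 3: Dunmere=16 Elkhorn=33 Fernhollow=18 Juniper=26 → close Elkhorn (overflow 18)
  33÷3 = 11 each, +1 to first 0
Round 4: Dunmere=27 Fernhollow=29 Juniper=37 → close Fernhollow (overflow 24)
  29÷2 = 14 each, +1 to first 1
Round 5: Dunmere=42 Juniper=51 → close Juniper (overflow 37)
  51÷1 = 51 each, +1 to first 0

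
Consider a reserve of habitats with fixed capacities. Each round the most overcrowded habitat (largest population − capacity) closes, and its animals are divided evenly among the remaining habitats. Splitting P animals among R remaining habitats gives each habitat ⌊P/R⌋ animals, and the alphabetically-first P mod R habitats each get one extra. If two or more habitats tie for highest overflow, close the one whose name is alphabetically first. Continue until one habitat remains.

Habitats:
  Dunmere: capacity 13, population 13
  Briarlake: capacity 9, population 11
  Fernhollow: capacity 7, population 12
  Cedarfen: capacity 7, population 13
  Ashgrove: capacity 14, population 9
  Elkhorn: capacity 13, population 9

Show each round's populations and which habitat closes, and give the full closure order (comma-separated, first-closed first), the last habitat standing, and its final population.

Round 1: Ashgrove=9 Briarlake=11 Cedarfen=13 Dunmere=13 Elkhorn=9 Fernhollow=12 → close Cedarfen (overflow 6)
  13÷5 = 2 each, +1 to first 3
Round 2: Ashgrove=12 Briarlake=14 Dunmere=16 Elkhorn=11 Fernhollow=14 → close Fernhollow (overflow 7)
  14÷4 = 3 each, +1 to first 2
Round 3: Ashgrove=16 Briarlake=18 Dunmere=19 Elkhorn=14 → close Briarlake (overflow 9)
  18÷3 = 6 each, +1 to first 0
Round 4: Ashgrove=22 Dunmere=25 Elkhorn=20 → close Dunmere (overflow 12)
  25÷2 = 12 each, +1 to first 1
Round 5: Ashgrove=35 Elkhorn=32 → close Ashgrove (overflow 21)
  35÷1 = 35 each, +1 to first 0

Closure order: Cedarfen, Fernhollow, Briarlake, Dunmere, Ashgrove
Last habitat: Elkhorn with 67 animals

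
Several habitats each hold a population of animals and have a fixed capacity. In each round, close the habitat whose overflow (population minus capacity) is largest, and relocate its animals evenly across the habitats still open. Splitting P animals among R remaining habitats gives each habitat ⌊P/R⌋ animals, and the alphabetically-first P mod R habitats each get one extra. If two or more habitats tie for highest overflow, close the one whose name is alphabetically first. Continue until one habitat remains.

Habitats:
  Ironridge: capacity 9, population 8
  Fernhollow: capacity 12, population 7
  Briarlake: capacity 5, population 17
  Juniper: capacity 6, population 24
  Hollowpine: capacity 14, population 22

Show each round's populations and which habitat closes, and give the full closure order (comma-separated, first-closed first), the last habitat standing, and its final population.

Round 1: Briarlake=17 Fernhollow=7 Hollowpine=22 Ironridge=8 Juniper=24 → close Juniper (overflow 18)
  24÷4 = 6 each, +1 to first 0
Round 2: Briarlake=23 Fernhollow=13 Hollowpine=28 Ironridge=14 → close Briarlake (overflow 18)
  23÷3 = 7 each, +1 to first 2
Round 3: Fernhollow=21 Hollowpine=36 Ironridge=21 → close Hollowpine (overflow 22)
  36÷2 = 18 each, +1 to first 0
Round 4: Fernhollow=39 Ironridge=39 → close Ironridge (overflow 30)
  39÷1 = 39 each, +1 to first 0

Closure order: Juniper, Briarlake, Hollowpine, Ironridge
Last habitat: Fernhollow with 78 animals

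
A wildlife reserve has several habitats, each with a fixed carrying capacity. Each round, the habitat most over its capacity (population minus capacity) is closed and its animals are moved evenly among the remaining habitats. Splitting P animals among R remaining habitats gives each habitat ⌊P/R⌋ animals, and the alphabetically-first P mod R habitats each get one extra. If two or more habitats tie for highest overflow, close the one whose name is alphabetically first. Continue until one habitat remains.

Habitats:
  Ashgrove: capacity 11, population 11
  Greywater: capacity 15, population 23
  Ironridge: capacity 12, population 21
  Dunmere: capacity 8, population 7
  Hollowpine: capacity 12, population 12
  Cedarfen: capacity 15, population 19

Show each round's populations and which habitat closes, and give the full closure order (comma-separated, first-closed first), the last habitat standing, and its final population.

Closure order: Ironridge, Greywater, Cedarfen, Ashgrove, Dunmere
Last habitat: Hollowpine with 93 animals

Round 1: Ashgrove=11 Cedarfen=19 Dunmere=7 Greywater=23 Hollowpine=12 Ironridge=21 → close Ironridge (overflow 9)
  21÷5 = 4 each, +1 to first 1
Round 2: Ashgrove=16 Cedarfen=23 Dunmere=11 Greywater=27 Hollowpine=16 → close Greywater (overflow 12)
  27÷4 = 6 each, +1 to first 3
Round 3: Ashgrove=23 Cedarfen=30 Dunmere=18 Hollowpine=22 → close Cedarfen (overflow 15)
  30÷3 = 10 each, +1 to first 0
Round 4: Ashgrove=33 Dunmere=28 Hollowpine=32 → close Ashgrove (overflow 22)
  33÷2 = 16 each, +1 to first 1
Round 5: Dunmere=45 Hollowpine=48 → close Dunmere (overflow 37)
  45÷1 = 45 each, +1 to first 0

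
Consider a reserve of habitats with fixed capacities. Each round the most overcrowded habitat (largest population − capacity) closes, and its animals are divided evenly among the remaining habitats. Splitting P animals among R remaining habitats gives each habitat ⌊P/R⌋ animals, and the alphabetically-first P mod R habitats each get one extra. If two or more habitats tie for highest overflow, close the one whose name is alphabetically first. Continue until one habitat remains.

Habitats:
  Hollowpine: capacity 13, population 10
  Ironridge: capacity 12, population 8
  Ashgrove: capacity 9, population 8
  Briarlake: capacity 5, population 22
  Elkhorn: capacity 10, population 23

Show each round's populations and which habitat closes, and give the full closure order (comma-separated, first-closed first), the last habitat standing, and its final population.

Closure order: Briarlake, Elkhorn, Ashgrove, Hollowpine
Last habitat: Ironridge with 71 animals

Round 1: Ashgrove=8 Briarlake=22 Elkhorn=23 Hollowpine=10 Ironridge=8 → close Briarlake (overflow 17)
  22÷4 = 5 each, +1 to first 2
Round 2: Ashgrove=14 Elkhorn=29 Hollowpine=15 Ironridge=13 → close Elkhorn (overflow 19)
  29÷3 = 9 each, +1 to first 2
Round 3: Ashgrove=24 Hollowpine=25 Ironridge=22 → close Ashgrove (overflow 15)
  24÷2 = 12 each, +1 to first 0
Round 4: Hollowpine=37 Ironridge=34 → close Hollowpine (overflow 24)
  37÷1 = 37 each, +1 to first 0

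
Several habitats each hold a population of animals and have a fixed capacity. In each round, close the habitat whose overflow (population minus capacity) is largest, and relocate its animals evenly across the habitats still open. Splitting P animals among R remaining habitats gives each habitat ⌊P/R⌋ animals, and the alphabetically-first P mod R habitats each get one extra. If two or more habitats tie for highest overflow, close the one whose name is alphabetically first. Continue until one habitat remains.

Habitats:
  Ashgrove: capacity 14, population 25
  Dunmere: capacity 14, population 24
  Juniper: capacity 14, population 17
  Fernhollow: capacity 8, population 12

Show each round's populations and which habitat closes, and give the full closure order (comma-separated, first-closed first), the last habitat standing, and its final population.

Round 1: Ashgrove=25 Dunmere=24 Fernhollow=12 Juniper=17 → close Ashgrove (overflow 11)
  25÷3 = 8 each, +1 to first 1
Round 2: Dunmere=33 Fernhollow=20 Juniper=25 → close Dunmere (overflow 19)
  33÷2 = 16 each, +1 to first 1
Round 3: Fernhollow=37 Juniper=41 → close Fernhollow (overflow 29)
  37÷1 = 37 each, +1 to first 0

Closure order: Ashgrove, Dunmere, Fernhollow
Last habitat: Juniper with 78 animals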